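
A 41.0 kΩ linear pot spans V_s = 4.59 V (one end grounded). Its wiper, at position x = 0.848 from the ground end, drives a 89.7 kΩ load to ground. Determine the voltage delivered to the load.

V_out ≈ 3.68 V

Split the track: R_lower = x·R_p = 34.77 kΩ, R_upper = (1−x)·R_p = 6.232 kΩ.
R_L loads the lower segment: effective lower R = 25.06 kΩ.
V_out = 4.59 × 25.06/(6.232 + 25.06) = 3.676 V.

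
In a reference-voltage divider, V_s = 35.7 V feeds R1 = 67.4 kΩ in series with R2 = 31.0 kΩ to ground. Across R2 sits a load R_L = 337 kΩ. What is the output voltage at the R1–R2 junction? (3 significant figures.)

V_out ≈ 10.6 V

R2 ‖ R_L = (31.0 × 337)/(31.0 + 337) = 28.39 kΩ.
Now apply the divider: V_out = 35.7 × 0.2964 = 10.58 V.
(Unloaded it would be 11.2 V; the load pulls it down.)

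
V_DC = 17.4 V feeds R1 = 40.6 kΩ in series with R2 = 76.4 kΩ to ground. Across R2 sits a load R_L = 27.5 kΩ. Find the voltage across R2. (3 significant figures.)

V_out ≈ 5.79 V

The load sits in parallel with R2, giving an effective lower resistance R2' = R2·R_L/(R2+R_L) = 20.22 kΩ.
Now apply the divider: V_out = 17.4 × 0.3325 = 5.785 V.
(Unloaded it would be 11.4 V; the load pulls it down.)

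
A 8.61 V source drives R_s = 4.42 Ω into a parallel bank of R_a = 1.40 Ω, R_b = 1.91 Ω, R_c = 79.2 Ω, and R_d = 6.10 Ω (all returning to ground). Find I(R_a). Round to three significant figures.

I ≈ 0.848 A

Combine the parallel branches: R_p = (1/1.40 + 1/1.91 + 1/79.2 + 1/6.10)⁻¹ = 0.7070 Ω.
Node voltage V_A = V_CC · R_p/(R_s + R_p) = 8.61 × 0.1379 = 1.187 V.
I(R_a) = V_A / R_a = 1.187/1.40 = 0.8481 A.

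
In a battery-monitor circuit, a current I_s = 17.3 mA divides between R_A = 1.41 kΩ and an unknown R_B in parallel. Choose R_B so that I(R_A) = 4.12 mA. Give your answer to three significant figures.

R_B ≈ 0.441 kΩ

In a two-way split, I_A/I_s = R_B/(R_A + R_B).
4.12/17.3 = R_B/(R_A + R_B) → R_B = R_A · (0.2382)/(1 − 0.2382) = 1.41 × 0.3126 = 0.4408 kΩ.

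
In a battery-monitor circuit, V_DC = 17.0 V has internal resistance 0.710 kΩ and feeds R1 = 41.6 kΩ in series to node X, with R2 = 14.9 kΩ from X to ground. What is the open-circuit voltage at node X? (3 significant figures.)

R1' = 0.710 + 41.6 = 42.31 kΩ (source resistance + R1).
With X open, the divider is unloaded: V_th = 17.0 × 14.9/57.21 = 4.428 V.

V_th ≈ 4.43 V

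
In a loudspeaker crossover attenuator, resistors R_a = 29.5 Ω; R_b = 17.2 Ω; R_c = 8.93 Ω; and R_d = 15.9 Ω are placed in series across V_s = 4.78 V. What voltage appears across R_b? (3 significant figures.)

V ≈ 1.15 V

ΣR = 29.5 + 17.2 + 8.93 + 15.9 = 71.53 Ω.
Voltage divider: V = V_s · (17.20 / 71.53) = 4.78 × 0.2405 = 1.149 V.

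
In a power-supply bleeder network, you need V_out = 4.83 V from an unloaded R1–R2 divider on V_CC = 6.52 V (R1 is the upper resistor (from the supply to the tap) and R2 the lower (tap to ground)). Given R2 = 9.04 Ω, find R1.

R1 ≈ 3.16 Ω

The divider ratio is R2/(R1+R2) = 4.83/6.52 = 0.7408.
So R1 = R2 · (V_CC/V_out − 1) = 9.04 × (6.52/4.83 − 1) = 9.04 × 0.3499 = 3.163 Ω.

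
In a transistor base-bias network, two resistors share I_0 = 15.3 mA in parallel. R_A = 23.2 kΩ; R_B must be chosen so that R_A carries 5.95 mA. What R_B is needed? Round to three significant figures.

Two-branch current divider: I_A = I_0 · R_B/(R_A + R_B).
With f = 0.3889, R_B = R_A · f/(1−f) = 23.2 × 0.6364 = 14.76 kΩ.

R_B ≈ 14.8 kΩ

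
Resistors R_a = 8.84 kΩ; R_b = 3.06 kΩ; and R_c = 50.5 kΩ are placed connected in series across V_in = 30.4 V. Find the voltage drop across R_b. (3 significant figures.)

V ≈ 1.49 V

ΣR = 8.84 + 3.06 + 50.5 = 62.40 kΩ.
Voltage divider: V = V_in · (3.060 / 62.40) = 30.4 × 0.04904 = 1.491 V.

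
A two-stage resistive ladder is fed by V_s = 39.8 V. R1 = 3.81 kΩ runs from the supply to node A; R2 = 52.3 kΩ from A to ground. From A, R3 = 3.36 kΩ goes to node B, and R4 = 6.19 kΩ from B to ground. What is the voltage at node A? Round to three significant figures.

V_A ≈ 27.0 V

Looking into the second stage from A: R3 + R4 = 9.550 kΩ appears in parallel with R2.
R2 ‖ (R3+R4) = 8.075 kΩ.
V_A = 39.8 × 8.075/(3.81 + 8.075) = 27.04 V.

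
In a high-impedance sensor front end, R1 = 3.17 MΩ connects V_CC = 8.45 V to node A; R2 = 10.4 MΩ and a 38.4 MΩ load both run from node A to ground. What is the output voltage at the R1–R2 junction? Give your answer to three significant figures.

The load sits in parallel with R2, giving an effective lower resistance R2' = R2·R_L/(R2+R_L) = 8.184 MΩ.
Voltage divider with the loaded lower leg: V_out = 8.45 × 8.184/(3.17 + 8.184) = 8.45 × 0.7208 = 6.091 V.
(Unloaded it would be 6.48 V; the load pulls it down.)

V_out ≈ 6.09 V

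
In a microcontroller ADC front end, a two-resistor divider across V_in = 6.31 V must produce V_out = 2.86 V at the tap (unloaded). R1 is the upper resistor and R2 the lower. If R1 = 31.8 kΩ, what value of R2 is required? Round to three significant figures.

R2 ≈ 26.4 kΩ

The divider ratio is R2/(R1+R2) = 2.86/6.31 = 0.4532.
Rearranging, R2 = R1·k/(1−k) = 31.8 × 0.8290 = 26.36 kΩ.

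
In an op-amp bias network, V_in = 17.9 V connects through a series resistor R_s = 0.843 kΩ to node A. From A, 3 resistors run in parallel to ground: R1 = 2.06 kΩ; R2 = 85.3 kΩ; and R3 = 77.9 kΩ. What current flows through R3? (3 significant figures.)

Equivalent of the parallel group: R_p = 1.961 kΩ.
V_A by voltage divider: V_A = 17.9 × 1.961/(0.843 + 1.961) = 12.52 V.
I(R3) = V_A / R3 = 12.52/77.9 = 0.1607 mA.
(Equivalently: I_total = 6.384 mA, then current-divider fraction G_k/ΣG = 0.02517.)

I ≈ 0.161 mA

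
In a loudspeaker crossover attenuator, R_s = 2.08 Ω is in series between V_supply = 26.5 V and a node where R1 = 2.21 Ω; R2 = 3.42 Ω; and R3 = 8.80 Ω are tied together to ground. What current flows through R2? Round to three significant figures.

Equivalent of the parallel group: R_p = 1.165 Ω.
V_A by voltage divider: V_A = 26.5 × 1.165/(2.08 + 1.165) = 9.513 V.
Branch current I = V_A/R2 = 9.513/3.42 = 2.782 A.
(Equivalently: I_total = 8.167 A, then current-divider fraction G_k/ΣG = 0.3406.)

I ≈ 2.78 A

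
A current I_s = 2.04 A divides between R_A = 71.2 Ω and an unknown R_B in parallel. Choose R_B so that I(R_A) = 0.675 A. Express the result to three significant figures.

The fraction through R_A equals R_B/(R_A+R_B).
0.675/2.04 = R_B/(R_A + R_B) → R_B = R_A · (0.3309)/(1 − 0.3309) = 71.2 × 0.4945 = 35.21 Ω.

R_B ≈ 35.2 Ω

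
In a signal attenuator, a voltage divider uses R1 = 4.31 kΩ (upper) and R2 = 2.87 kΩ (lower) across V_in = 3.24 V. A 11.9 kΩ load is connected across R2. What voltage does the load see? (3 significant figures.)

V_out ≈ 1.13 V

R2 ‖ R_L = (2.87 × 11.9)/(2.87 + 11.9) = 2.312 kΩ.
Now apply the divider: V_out = 3.24 × 0.3492 = 1.131 V.
(Unloaded it would be 1.30 V; the load pulls it down.)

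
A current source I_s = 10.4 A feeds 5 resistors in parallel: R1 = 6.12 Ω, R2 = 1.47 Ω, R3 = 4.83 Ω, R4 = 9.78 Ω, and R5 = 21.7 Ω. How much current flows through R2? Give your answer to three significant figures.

ΣG = 1/6.12 + 1/1.47 + 1/4.83 + 1/9.78 + 1/21.7 = 1.199.
By the current-divider rule, I = I_s · G_k/ΣG = 10.4 × 0.5673 = 5.900 A.

I ≈ 5.90 A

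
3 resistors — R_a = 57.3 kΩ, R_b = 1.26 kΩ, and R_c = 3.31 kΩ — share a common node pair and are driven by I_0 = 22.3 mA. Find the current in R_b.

I ≈ 15.9 mA

Total conductance ΣG = 1/57.3 + 1/1.26 + 1/3.31 = 1.113 (units of 1/kΩ).
R_b takes the fraction G_k/ΣG = 0.7937/1.113 = 0.7129, so I = 22.3 × 0.7129 = 15.90 mA.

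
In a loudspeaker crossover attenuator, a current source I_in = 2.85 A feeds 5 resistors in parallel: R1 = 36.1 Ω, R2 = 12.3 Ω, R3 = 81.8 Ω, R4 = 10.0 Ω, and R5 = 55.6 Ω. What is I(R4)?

I ≈ 1.19 A

Conductances: ΣG = 1/36.1 + 1/12.3 + 1/81.8 + 1/10.0 + 1/55.6 = 0.2392 (1/Ω).
Current divider: I(R4) = I_in · G_k/ΣG = 2.85 × (0.1000/0.2392) = 2.85 × 0.4180 = 1.191 A.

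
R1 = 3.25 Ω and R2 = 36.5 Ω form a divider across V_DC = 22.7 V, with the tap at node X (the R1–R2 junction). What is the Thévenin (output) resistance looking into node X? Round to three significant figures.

Zeroing V_DC shorts the top of R1 to ground, so R_th = R1 ‖ R2 = 2.984 Ω.

R_th ≈ 2.98 Ω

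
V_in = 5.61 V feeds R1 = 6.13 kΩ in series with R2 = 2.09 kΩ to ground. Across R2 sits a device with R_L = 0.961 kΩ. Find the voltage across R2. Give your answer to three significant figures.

The load sits in parallel with R2, giving an effective lower resistance R2' = R2·R_L/(R2+R_L) = 0.6583 kΩ.
Now apply the divider: V_out = 5.61 × 0.09698 = 0.5440 V.

V_out ≈ 0.544 V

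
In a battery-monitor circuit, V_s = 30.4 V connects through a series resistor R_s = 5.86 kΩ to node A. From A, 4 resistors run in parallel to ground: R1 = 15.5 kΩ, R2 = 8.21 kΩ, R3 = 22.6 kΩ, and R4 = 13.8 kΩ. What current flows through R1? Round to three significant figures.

I ≈ 0.707 mA

Parallel bank: R_p = 1/(1/15.5 + 1/8.21 + 1/22.6 + 1/13.8) = 3.300 kΩ.
Node voltage V_A = V_s · R_p/(R_s + R_p) = 30.4 × 0.3603 = 10.95 V.
Branch current I = V_A/R1 = 10.95/15.5 = 0.7066 mA.
(Check via current divider: I_total = 3.319 mA; share G_k/ΣG = 0.2129 → same result.)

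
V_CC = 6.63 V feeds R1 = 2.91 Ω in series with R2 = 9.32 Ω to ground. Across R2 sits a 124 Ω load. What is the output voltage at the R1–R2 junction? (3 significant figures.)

First combine the lower leg with the load: R2 ‖ R_L = 8.668 Ω.
Voltage divider with the loaded lower leg: V_out = 6.63 × 8.668/(2.91 + 8.668) = 6.63 × 0.7487 = 4.964 V.
(Unloaded it would be 5.05 V; the load pulls it down.)

V_out ≈ 4.96 V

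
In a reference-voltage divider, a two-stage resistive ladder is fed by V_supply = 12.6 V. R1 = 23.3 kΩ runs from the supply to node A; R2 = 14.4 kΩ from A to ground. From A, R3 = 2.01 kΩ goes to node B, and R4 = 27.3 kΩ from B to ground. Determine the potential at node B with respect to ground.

V_B ≈ 3.44 V

Looking into the second stage from A: R3 + R4 = 29.31 kΩ appears in parallel with R2.
Effective lower resistance at A: R2 ‖ 29.31 = 9.656 kΩ.
First divider: V_A = V_supply · 9.656/(23.3 + 9.656) = 3.692 V.
Then the unloaded second divider: V_B = V_A × R4/(R3+R4) = 3.692 × 0.9314 = 3.439 V.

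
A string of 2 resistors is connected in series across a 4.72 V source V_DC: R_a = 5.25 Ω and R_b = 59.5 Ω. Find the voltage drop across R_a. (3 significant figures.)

Total series resistance ΣR = 5.25 + 59.5 = 64.75 Ω.
By the voltage-divider rule, V = 4.72 × 5.250/64.75 = 0.3827 V.

V ≈ 0.383 V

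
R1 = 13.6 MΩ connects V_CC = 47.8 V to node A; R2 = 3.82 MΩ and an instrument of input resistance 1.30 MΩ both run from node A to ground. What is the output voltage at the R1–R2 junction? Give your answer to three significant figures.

V_out ≈ 3.18 V

The load sits in parallel with R2, giving an effective lower resistance R2' = R2·R_L/(R2+R_L) = 0.9699 MΩ.
Now apply the divider: V_out = 47.8 × 0.06657 = 3.182 V.
(Unloaded it would be 10.5 V; the load pulls it down.)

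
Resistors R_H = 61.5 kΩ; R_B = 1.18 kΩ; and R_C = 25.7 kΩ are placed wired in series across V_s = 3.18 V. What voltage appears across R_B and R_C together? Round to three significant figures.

V ≈ 0.967 V

ΣR = 61.5 + 1.18 + 25.7 = 88.38 kΩ.
R_{R_B..R_C} = 1.18 + 25.7 = 26.88 kΩ.
Voltage divider: V = V_s · (26.88 / 88.38) = 3.18 × 0.3041 = 0.9672 V.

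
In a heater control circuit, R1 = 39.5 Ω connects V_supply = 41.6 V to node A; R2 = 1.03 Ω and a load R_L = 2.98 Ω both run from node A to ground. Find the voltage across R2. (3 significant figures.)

V_out ≈ 0.791 V

The load sits in parallel with R2, giving an effective lower resistance R2' = R2·R_L/(R2+R_L) = 0.7654 Ω.
Now apply the divider: V_out = 41.6 × 0.01901 = 0.7908 V.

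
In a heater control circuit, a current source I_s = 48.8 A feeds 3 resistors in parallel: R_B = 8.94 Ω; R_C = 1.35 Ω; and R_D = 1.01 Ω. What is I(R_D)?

I ≈ 26.2 A

Total conductance ΣG = 1/8.94 + 1/1.35 + 1/1.01 = 1.843 (units of 1/Ω).
By the current-divider rule, I = I_s · G_k/ΣG = 48.8 × 0.5373 = 26.22 A.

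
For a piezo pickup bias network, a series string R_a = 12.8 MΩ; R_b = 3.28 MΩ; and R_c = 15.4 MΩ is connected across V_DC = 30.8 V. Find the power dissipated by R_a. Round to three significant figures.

ΣR = 31.48 MΩ → I = 30.8/31.48 = 0.9784 µA.
P = I²R = 0.9573 × 12.8 = 12.25 µW.

P ≈ 12.3 µW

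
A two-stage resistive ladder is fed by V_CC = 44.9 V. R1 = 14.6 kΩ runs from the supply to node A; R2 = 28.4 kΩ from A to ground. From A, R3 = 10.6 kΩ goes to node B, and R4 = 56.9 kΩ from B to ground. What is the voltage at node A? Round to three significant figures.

Node A sees R2 in parallel with the series input of stage 2, R3 + R4 = 67.50 kΩ.
Effective lower resistance at A: R2 ‖ 67.50 = 19.99 kΩ.
First divider: V_A = V_CC · 19.99/(14.6 + 19.99) = 25.95 V.

V_A ≈ 25.9 V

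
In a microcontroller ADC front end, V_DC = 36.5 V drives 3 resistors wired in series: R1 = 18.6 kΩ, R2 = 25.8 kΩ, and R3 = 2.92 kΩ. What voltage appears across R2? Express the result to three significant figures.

V ≈ 19.9 V

ΣR = 18.6 + 25.8 + 2.92 = 47.32 kΩ.
By the voltage-divider rule, V = 36.5 × 25.80/47.32 = 19.90 V.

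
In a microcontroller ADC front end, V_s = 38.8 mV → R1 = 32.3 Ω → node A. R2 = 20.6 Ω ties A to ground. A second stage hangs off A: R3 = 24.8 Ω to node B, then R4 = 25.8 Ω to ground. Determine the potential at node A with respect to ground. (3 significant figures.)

V_A ≈ 12.1 mV

Node A sees R2 in parallel with the series input of stage 2, R3 + R4 = 50.60 Ω.
Effective lower resistance at A: R2 ‖ 50.60 = 14.64 Ω.
So V_A = 38.8 × 0.3119 = 12.10 mV.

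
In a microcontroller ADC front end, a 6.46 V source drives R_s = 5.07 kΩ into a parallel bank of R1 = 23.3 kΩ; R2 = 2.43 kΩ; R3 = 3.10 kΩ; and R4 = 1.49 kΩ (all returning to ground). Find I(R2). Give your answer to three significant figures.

I ≈ 0.319 mA

Parallel bank: R_p = 1/(1/23.3 + 1/2.43 + 1/3.10 + 1/1.49) = 0.6905 kΩ.
V_A = 6.46 × 0.6905/5.761 = 0.7744 V.
I(R2) = V_A / R2 = 0.7744/2.43 = 0.3187 mA.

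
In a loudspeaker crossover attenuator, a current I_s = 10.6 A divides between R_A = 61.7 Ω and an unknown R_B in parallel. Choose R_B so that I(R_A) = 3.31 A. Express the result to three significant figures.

R_B ≈ 28.0 Ω

In a two-way split, I_A/I_s = R_B/(R_A + R_B).
3.31/10.6 = R_B/(R_A + R_B) → R_B = R_A · (0.3123)/(1 − 0.3123) = 61.7 × 0.4540 = 28.01 Ω.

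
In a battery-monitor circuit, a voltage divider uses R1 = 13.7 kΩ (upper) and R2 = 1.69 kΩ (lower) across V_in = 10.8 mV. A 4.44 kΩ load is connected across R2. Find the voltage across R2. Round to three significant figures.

The load sits in parallel with R2, giving an effective lower resistance R2' = R2·R_L/(R2+R_L) = 1.224 kΩ.
Now apply the divider: V_out = 10.8 × 0.08202 = 0.8858 mV.

V_out ≈ 0.886 mV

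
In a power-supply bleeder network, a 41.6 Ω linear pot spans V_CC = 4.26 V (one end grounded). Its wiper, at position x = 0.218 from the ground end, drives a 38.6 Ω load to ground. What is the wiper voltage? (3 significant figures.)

Split the track: R_lower = x·R_p = 9.069 Ω, R_upper = (1−x)·R_p = 32.53 Ω.
R_L loads the lower segment: effective lower R = 7.343 Ω.
Then V_out = V_CC · 7.343/(32.53 + 7.343) = 0.7845 V.

V_out ≈ 0.785 V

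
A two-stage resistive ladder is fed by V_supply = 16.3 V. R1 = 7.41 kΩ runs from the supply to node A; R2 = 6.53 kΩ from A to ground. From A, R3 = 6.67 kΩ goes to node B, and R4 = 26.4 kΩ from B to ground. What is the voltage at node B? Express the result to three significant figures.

V_B ≈ 5.52 V

The second stage (R3 + R4 = 33.07 kΩ) loads node A in parallel with R2.
R2 ‖ (R3+R4) = 5.453 kΩ.
V_A = 16.3 × 5.453/(7.41 + 5.453) = 6.910 V.
Stage 2 is unloaded, so V_B = V_A · R4/(R3+R4) = 6.910 × 26.4/33.07 = 5.516 V.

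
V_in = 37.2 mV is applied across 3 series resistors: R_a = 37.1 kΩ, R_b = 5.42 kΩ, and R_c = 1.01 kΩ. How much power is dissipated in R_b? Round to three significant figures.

P ≈ 3.96 nW

ΣR = 43.53 kΩ → I = 37.2/43.53 = 0.8546 µA.
P(R_b) = I²·R_b = (0.8546)² × 5.42 = 3.958 nW.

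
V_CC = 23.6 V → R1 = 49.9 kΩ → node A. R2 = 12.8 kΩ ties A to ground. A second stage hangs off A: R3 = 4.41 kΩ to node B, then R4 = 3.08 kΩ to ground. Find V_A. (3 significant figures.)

V_A ≈ 2.04 V

Node A sees R2 in parallel with the series input of stage 2, R3 + R4 = 7.490 kΩ.
Effective lower resistance at A: R2 ‖ 7.490 = 4.725 kΩ.
First divider: V_A = V_CC · 4.725/(49.9 + 4.725) = 2.041 V.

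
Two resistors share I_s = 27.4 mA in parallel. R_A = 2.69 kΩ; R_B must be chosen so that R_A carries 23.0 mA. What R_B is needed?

R_B ≈ 14.1 kΩ

In a two-way split, I_A/I_s = R_B/(R_A + R_B).
With f = 0.8394, R_B = R_A · f/(1−f) = 2.69 × 5.227 = 14.06 kΩ.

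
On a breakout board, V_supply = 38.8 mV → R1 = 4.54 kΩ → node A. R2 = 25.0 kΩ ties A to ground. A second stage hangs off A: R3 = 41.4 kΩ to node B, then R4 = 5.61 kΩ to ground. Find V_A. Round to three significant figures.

V_A ≈ 30.4 mV

Looking into the second stage from A: R3 + R4 = 47.01 kΩ appears in parallel with R2.
Effective lower resistance at A: R2 ‖ 47.01 = 16.32 kΩ.
First divider: V_A = V_supply · 16.32/(4.54 + 16.32) = 30.36 mV.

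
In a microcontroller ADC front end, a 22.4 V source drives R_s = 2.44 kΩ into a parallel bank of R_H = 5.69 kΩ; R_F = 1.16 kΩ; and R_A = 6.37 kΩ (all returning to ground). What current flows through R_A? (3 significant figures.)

Combine the parallel branches: R_p = (1/5.69 + 1/1.16 + 1/6.37)⁻¹ = 0.8370 kΩ.
Node voltage V_A = V_s · R_p/(R_s + R_p) = 22.4 × 0.2554 = 5.721 V.
I(R_A) = V_A / R_A = 5.721/6.37 = 0.8981 mA.
(Equivalently: I_total = 6.836 mA, then current-divider fraction G_k/ΣG = 0.1314.)

I ≈ 0.898 mA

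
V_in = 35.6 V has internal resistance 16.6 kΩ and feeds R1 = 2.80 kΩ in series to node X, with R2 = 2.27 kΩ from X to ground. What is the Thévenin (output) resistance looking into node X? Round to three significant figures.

R_th ≈ 2.03 kΩ

R1' = 16.6 + 2.80 = 19.40 kΩ (source resistance + R1).
With V_in suppressed (replaced by a short), R_th = R1' ‖ R2 = (19.40 × 2.27)/(19.40 + 2.27) = 2.032 kΩ.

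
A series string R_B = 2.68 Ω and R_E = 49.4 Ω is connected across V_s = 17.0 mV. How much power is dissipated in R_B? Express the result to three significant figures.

The common current is I = 17.0/52.08 = 0.3264 mA.
V(R_B) = I·R = 0.8748 mV; P = V·I = 0.8748 × 0.3264 = 0.2856 µW.

P ≈ 0.286 µW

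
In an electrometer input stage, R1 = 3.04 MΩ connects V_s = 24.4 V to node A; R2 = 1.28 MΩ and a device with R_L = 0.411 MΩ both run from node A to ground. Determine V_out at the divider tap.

V_out ≈ 2.27 V

First combine the lower leg with the load: R2 ‖ R_L = 0.3111 MΩ.
Then V_out = V_s · R2'/(R1 + R2') = 24.4 × 0.3111/3.351 = 2.265 V.
(Unloaded it would be 7.23 V; the load pulls it down.)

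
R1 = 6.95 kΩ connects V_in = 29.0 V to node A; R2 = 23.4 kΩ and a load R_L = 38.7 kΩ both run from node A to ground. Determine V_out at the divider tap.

The load sits in parallel with R2, giving an effective lower resistance R2' = R2·R_L/(R2+R_L) = 14.58 kΩ.
Voltage divider with the loaded lower leg: V_out = 29.0 × 14.58/(6.95 + 14.58) = 29.0 × 0.6772 = 19.64 V.

V_out ≈ 19.6 V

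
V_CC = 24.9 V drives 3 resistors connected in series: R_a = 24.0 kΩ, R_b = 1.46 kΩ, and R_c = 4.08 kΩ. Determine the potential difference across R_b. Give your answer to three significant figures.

V ≈ 1.23 V

Total series resistance ΣR = 24.0 + 1.46 + 4.08 = 29.54 kΩ.
By the voltage-divider rule, V = 24.9 × 1.460/29.54 = 1.231 V.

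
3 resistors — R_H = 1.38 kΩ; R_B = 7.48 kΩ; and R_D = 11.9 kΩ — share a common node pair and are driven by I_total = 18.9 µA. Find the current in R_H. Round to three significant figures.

I ≈ 14.5 µA

Conductances: ΣG = 1/1.38 + 1/7.48 + 1/11.9 = 0.9424 (1/kΩ).
R_H takes the fraction G_k/ΣG = 0.7246/0.9424 = 0.7690, so I = 18.9 × 0.7690 = 14.53 µA.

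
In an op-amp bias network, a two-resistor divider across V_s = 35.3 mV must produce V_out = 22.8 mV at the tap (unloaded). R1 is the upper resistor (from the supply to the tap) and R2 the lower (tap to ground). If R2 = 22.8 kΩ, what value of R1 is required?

R1 ≈ 12.5 kΩ

The divider ratio is R2/(R1+R2) = 22.8/35.3 = 0.6459.
R1 = R2·(1/k − 1) = 22.8 × 0.5482 = 12.50 kΩ.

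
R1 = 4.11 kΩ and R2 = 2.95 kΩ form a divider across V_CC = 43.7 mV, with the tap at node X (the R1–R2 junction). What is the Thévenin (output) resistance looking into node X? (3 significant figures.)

With V_CC suppressed (replaced by a short), R_th = R1 ‖ R2 = (4.110 × 2.95)/(4.110 + 2.95) = 1.717 kΩ.

R_th ≈ 1.72 kΩ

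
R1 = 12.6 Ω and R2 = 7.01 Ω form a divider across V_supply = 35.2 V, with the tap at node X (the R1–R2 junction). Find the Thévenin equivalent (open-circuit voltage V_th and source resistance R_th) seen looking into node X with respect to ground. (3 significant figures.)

With X open, the divider is unloaded: V_th = 35.2 × 7.01/19.61 = 12.58 V.
Zeroing V_supply shorts the top of R1 to ground, so R_th = R1 ‖ R2 = 4.504 Ω.

V_th ≈ 12.6 V, R_th ≈ 4.50 Ω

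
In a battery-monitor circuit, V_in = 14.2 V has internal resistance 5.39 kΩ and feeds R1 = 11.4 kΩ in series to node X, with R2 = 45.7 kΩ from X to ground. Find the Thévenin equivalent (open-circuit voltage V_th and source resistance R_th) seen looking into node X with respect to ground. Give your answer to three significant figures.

R1' = 5.39 + 11.4 = 16.79 kΩ (source resistance + R1).
With X open, the divider is unloaded: V_th = 14.2 × 45.7/62.49 = 10.38 V.
With V_in suppressed (replaced by a short), R_th = R1' ‖ R2 = (16.79 × 45.7)/(16.79 + 45.7) = 12.28 kΩ.

V_th ≈ 10.4 V, R_th ≈ 12.3 kΩ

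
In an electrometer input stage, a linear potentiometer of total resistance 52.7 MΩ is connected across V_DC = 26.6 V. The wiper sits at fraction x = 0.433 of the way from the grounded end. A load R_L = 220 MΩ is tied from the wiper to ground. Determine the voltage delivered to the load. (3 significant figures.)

V_out ≈ 10.9 V

The pot divides into 29.88 MΩ above the wiper and 22.82 MΩ below.
R_L loads the lower segment: effective lower R = 20.67 MΩ.
Loaded-divider output: V_out = 26.6 × 0.4089 = 10.88 V.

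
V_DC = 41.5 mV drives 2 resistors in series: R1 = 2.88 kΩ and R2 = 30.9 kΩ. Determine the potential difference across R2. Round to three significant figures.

Series total: ΣR = 2.88 + 30.9 = 33.78 kΩ.
V = V_DC · R/ΣR = 41.5 × 0.9147 = 37.96 mV.

V ≈ 38.0 mV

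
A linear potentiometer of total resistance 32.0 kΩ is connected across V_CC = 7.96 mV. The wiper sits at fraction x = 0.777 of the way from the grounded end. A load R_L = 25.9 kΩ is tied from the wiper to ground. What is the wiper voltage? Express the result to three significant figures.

Split the track: R_lower = x·R_p = 24.86 kΩ, R_upper = (1−x)·R_p = 7.136 kΩ.
(x·R_p) ‖ R_L = 12.69 kΩ.
Loaded-divider output: V_out = 7.96 × 0.6400 = 5.094 mV.

V_out ≈ 5.09 mV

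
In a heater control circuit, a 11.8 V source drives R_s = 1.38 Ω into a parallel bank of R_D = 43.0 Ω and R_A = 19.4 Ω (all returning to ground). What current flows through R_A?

Parallel bank: R_p = 1/(1/43.0 + 1/19.4) = 13.37 Ω.
Node voltage V_A = V_in · R_p/(R_s + R_p) = 11.8 × 0.9064 = 10.70 V.
Branch current I = V_A/R_A = 10.70/19.4 = 0.5513 A.

I ≈ 0.551 A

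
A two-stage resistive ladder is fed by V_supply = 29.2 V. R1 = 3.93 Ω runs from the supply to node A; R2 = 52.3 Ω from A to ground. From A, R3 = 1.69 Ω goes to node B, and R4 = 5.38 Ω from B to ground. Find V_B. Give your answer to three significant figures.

V_B ≈ 13.6 V

Looking into the second stage from A: R3 + R4 = 7.070 Ω appears in parallel with R2.
Effective lower resistance at A: R2 ‖ 7.070 = 6.228 Ω.
So V_A = 29.2 × 0.6131 = 17.90 V.
Then the unloaded second divider: V_B = V_A × R4/(R3+R4) = 17.90 × 0.7610 = 13.62 V.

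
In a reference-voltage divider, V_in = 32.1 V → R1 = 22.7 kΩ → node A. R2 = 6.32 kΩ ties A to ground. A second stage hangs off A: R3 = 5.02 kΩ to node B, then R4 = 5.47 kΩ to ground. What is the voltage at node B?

V_B ≈ 2.48 V

Looking into the second stage from A: R3 + R4 = 10.49 kΩ appears in parallel with R2.
Effective lower resistance at A: R2 ‖ 10.49 = 3.944 kΩ.
V_A = 32.1 × 3.944/(22.7 + 3.944) = 4.752 V.
Stage 2 is unloaded, so V_B = V_A · R4/(R3+R4) = 4.752 × 5.47/10.49 = 2.478 V.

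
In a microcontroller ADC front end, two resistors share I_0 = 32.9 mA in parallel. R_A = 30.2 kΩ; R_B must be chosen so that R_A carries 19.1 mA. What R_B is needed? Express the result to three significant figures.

The fraction through R_A equals R_B/(R_A+R_B).
With f = 0.5805, R_B = R_A · f/(1−f) = 30.2 × 1.384 = 41.80 kΩ.

R_B ≈ 41.8 kΩ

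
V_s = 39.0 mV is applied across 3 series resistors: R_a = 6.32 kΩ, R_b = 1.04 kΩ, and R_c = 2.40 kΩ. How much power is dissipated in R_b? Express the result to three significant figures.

The common current is I = 39.0/9.760 = 3.996 µA.
P = I²R = 15.97 × 1.04 = 16.61 nW.

P ≈ 16.6 nW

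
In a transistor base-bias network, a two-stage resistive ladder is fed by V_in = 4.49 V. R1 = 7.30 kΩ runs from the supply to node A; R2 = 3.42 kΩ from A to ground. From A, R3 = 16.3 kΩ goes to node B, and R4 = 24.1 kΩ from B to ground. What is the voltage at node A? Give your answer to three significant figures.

Node A sees R2 in parallel with the series input of stage 2, R3 + R4 = 40.40 kΩ.
R2 ‖ (R3+R4) = 3.153 kΩ.
First divider: V_A = V_in · 3.153/(7.30 + 3.153) = 1.354 V.

V_A ≈ 1.35 V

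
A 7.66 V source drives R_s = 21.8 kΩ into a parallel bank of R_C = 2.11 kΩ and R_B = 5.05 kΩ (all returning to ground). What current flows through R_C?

I ≈ 0.232 mA

Combine the parallel branches: R_p = (1/2.11 + 1/5.05)⁻¹ = 1.488 kΩ.
V_A by voltage divider: V_A = 7.66 × 1.488/(21.8 + 1.488) = 0.4895 V.
Branch current I = V_A/R_C = 0.4895/2.11 = 0.2320 mA.
(Equivalently: I_total = 0.3289 mA, then current-divider fraction G_k/ΣG = 0.7053.)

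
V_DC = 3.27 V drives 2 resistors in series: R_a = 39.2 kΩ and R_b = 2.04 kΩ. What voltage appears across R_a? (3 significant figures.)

V ≈ 3.11 V

Series total: ΣR = 39.2 + 2.04 = 41.24 kΩ.
Voltage divider: V = V_DC · (39.20 / 41.24) = 3.27 × 0.9505 = 3.108 V.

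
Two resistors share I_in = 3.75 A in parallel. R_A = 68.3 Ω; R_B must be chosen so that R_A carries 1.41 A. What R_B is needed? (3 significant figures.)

In a two-way split, I_A/I_in = R_B/(R_A + R_B).
1.41/3.75 = R_B/(R_A + R_B) → R_B = R_A · (0.3760)/(1 − 0.3760) = 68.3 × 0.6026 = 41.16 Ω.

R_B ≈ 41.2 Ω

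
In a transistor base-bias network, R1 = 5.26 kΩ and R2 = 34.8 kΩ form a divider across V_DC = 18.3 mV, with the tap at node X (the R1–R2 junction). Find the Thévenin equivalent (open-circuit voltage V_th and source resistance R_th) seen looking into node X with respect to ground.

Open-circuit (no load on X): V_th = V_DC · R2/(R1 + R2) = 18.3 × 34.8/(5.260 + 34.8) = 15.90 mV.
Looking into X with the source shorted: R_th = R1·R2/(R1+R2) = 5.260 × 34.8/40.06 = 4.569 kΩ.

V_th ≈ 15.9 mV, R_th ≈ 4.57 kΩ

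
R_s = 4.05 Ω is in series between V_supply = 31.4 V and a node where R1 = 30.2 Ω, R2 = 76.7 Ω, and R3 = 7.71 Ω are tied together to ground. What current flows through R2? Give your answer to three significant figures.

I ≈ 0.239 A

Parallel bank: R_p = 1/(1/30.2 + 1/76.7 + 1/7.71) = 5.687 Ω.
V_A by voltage divider: V_A = 31.4 × 5.687/(4.05 + 5.687) = 18.34 V.
Branch current I = V_A/R2 = 18.34/76.7 = 0.2391 A.
(Check via current divider: I_total = 3.225 A; share G_k/ΣG = 0.07414 → same result.)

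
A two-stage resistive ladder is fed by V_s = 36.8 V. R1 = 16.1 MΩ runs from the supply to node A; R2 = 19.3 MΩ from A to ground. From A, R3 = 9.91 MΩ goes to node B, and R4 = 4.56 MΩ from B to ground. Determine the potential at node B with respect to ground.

V_B ≈ 3.94 V

The second stage (R3 + R4 = 14.47 MΩ) loads node A in parallel with R2.
Effective lower resistance at A: R2 ‖ 14.47 = 8.270 MΩ.
V_A = 36.8 × 8.270/(16.1 + 8.270) = 12.49 V.
Then the unloaded second divider: V_B = V_A × R4/(R3+R4) = 12.49 × 0.3151 = 3.935 V.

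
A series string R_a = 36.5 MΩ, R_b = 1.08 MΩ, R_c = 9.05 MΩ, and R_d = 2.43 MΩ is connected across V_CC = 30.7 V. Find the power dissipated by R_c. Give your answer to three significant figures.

P ≈ 3.54 µW

ΣR = 49.06 MΩ → I = 30.7/49.06 = 0.6258 µA.
P(R_c) = I²·R_c = (0.6258)² × 9.05 = 3.544 µW.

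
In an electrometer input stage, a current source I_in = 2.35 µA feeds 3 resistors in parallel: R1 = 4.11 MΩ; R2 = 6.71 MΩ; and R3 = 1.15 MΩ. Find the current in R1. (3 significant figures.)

I ≈ 0.453 µA

Total conductance ΣG = 1/4.11 + 1/6.71 + 1/1.15 = 1.262 (units of 1/MΩ).
Current divider: I(R1) = I_in · G_k/ΣG = 2.35 × (0.2433/1.262) = 2.35 × 0.1928 = 0.4531 µA.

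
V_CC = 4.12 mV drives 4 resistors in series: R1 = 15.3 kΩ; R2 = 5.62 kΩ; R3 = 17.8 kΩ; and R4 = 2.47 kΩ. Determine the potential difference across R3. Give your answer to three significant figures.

Total series resistance ΣR = 15.3 + 5.62 + 17.8 + 2.47 = 41.19 kΩ.
Voltage divider: V = V_CC · (17.80 / 41.19) = 4.12 × 0.4321 = 1.780 mV.

V ≈ 1.78 mV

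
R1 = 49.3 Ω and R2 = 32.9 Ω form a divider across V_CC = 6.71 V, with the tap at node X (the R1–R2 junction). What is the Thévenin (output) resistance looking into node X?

With V_CC suppressed (replaced by a short), R_th = R1 ‖ R2 = (49.30 × 32.9)/(49.30 + 32.9) = 19.73 Ω.

R_th ≈ 19.7 Ω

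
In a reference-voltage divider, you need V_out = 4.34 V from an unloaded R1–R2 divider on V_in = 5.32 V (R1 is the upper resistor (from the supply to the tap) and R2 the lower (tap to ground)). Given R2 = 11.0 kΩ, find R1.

R1 ≈ 2.48 kΩ

V_out/V_in = R2/(R1+R2) = 0.8158.
Rearranging, R1 = R2·(1−k)/k = 11.0 × 0.2258 = 2.484 kΩ.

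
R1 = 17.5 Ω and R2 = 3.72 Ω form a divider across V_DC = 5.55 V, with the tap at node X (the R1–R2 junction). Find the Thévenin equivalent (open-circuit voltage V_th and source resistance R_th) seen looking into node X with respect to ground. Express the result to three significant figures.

Open-circuit (no load on X): V_th = V_DC · R2/(R1 + R2) = 5.55 × 3.72/(17.50 + 3.72) = 0.9730 V.
With V_DC suppressed (replaced by a short), R_th = R1 ‖ R2 = (17.50 × 3.72)/(17.50 + 3.72) = 3.068 Ω.

V_th ≈ 0.973 V, R_th ≈ 3.07 Ω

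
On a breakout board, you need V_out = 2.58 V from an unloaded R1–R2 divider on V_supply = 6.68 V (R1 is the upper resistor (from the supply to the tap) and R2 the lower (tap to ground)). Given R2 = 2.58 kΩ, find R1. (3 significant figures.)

The divider ratio is R2/(R1+R2) = 2.58/6.68 = 0.3862.
So R1 = R2 · (V_supply/V_out − 1) = 2.58 × (6.68/2.58 − 1) = 2.58 × 1.589 = 4.100 kΩ.

R1 ≈ 4.10 kΩ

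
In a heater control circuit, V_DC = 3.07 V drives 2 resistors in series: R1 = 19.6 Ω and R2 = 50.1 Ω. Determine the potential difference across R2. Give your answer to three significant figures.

ΣR = 19.6 + 50.1 = 69.70 Ω.
By the voltage-divider rule, V = 3.07 × 50.10/69.70 = 2.207 V.

V ≈ 2.21 V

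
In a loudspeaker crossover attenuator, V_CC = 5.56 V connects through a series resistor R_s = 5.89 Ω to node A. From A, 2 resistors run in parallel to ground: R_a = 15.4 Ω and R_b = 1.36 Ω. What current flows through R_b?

I ≈ 0.716 A

Parallel bank: R_p = 1/(1/15.4 + 1/1.36) = 1.250 Ω.
V_A = 5.56 × 1.250/7.140 = 0.9732 V.
I(R_b) = V_A / R_b = 0.9732/1.36 = 0.7156 A.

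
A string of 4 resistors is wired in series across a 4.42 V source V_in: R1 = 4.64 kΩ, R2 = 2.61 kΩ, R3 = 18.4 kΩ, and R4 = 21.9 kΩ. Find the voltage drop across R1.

Total series resistance ΣR = 4.64 + 2.61 + 18.4 + 21.9 = 47.55 kΩ.
V = V_in · R/ΣR = 4.42 × 0.09758 = 0.4313 V.

V ≈ 0.431 V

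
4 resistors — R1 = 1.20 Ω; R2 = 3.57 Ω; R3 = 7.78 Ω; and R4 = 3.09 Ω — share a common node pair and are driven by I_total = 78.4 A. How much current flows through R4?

I ≈ 16.2 A

Conductances: ΣG = 1/1.20 + 1/3.57 + 1/7.78 + 1/3.09 = 1.566 (1/Ω).
R4 takes the fraction G_k/ΣG = 0.3236/1.566 = 0.2067, so I = 78.4 × 0.2067 = 16.21 A.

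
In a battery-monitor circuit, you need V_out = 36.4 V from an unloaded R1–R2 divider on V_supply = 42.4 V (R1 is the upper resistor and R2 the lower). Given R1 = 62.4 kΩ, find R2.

Required fraction k = V_out/V_supply = 0.8585.
So R2 = R1 · V_out/(V_supply − V_out) = 62.4 × 36.4/(42.4 − 36.4) = 62.4 × 6.067 = 378.6 kΩ.

R2 ≈ 379 kΩ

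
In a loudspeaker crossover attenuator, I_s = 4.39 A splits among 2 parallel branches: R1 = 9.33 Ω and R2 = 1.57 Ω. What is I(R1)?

I ≈ 0.632 A

Two-branch current divider: I_k = I_s · R_other/(R_1 + R_2).
So I = 4.39 × 1.57/10.90 = 0.6323 A.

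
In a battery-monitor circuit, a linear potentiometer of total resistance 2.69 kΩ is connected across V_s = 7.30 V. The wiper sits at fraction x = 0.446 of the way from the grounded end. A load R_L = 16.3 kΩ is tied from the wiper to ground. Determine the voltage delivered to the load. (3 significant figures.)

V_out ≈ 3.13 V

The pot divides into 1.490 kΩ above the wiper and 1.200 kΩ below.
R_L loads the lower segment: effective lower R = 1.117 kΩ.
V_out = 7.30 × 1.117/(1.490 + 1.117) = 3.128 V.
(Unloaded: V_out = x·V_s = 3.26 V.)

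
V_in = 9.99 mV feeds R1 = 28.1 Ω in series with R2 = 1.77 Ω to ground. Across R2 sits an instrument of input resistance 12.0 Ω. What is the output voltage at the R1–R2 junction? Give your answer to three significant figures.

V_out ≈ 0.520 mV

The load sits in parallel with R2, giving an effective lower resistance R2' = R2·R_L/(R2+R_L) = 1.542 Ω.
Then V_out = V_in · R2'/(R1 + R2') = 9.99 × 1.542/29.64 = 0.5198 mV.
(Unloaded it would be 0.592 mV; the load pulls it down.)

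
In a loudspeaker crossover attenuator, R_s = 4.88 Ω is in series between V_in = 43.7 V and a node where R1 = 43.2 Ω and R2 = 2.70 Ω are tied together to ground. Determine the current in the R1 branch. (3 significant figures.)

Parallel bank: R_p = 1/(1/43.2 + 1/2.70) = 2.541 Ω.
Node voltage V_A = V_in · R_p/(R_s + R_p) = 43.7 × 0.3424 = 14.96 V.
Branch current I = V_A/R1 = 14.96/43.2 = 0.3464 A.
(Check via current divider: I_total = 5.889 A; share G_k/ΣG = 0.05882 → same result.)

I ≈ 0.346 A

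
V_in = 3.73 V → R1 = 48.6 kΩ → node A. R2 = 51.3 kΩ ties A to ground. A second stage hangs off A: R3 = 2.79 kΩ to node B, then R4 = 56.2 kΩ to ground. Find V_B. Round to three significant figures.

V_B ≈ 1.28 V

Node A sees R2 in parallel with the series input of stage 2, R3 + R4 = 58.99 kΩ.
Effective lower resistance at A: R2 ‖ 58.99 = 27.44 kΩ.
First divider: V_A = V_in · 27.44/(48.6 + 27.44) = 1.346 V.
Stage 2 is unloaded, so V_B = V_A · R4/(R3+R4) = 1.346 × 56.2/58.99 = 1.282 V.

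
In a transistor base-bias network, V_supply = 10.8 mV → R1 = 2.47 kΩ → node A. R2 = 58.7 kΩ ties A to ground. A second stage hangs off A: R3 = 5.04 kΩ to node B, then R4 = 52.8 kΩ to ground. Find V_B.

V_B ≈ 9.09 mV

Node A sees R2 in parallel with the series input of stage 2, R3 + R4 = 57.84 kΩ.
R2 ‖ (R3+R4) = 29.13 kΩ.
So V_A = 10.8 × 0.9218 = 9.956 mV.
Then the unloaded second divider: V_B = V_A × R4/(R3+R4) = 9.956 × 0.9129 = 9.088 mV.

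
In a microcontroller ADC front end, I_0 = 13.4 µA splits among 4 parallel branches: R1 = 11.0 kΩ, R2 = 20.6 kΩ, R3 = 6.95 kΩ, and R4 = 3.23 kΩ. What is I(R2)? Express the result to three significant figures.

I ≈ 1.10 µA

ΣG = 1/11.0 + 1/20.6 + 1/6.95 + 1/3.23 = 0.5929.
Current divider: I(R2) = I_0 · G_k/ΣG = 13.4 × (0.04854/0.5929) = 13.4 × 0.08187 = 1.097 µA.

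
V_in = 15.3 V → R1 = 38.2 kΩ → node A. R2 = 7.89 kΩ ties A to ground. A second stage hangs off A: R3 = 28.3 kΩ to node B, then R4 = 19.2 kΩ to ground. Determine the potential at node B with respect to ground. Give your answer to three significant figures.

V_B ≈ 0.931 V

Node A sees R2 in parallel with the series input of stage 2, R3 + R4 = 47.50 kΩ.
Effective lower resistance at A: R2 ‖ 47.50 = 6.766 kΩ.
First divider: V_A = V_in · 6.766/(38.2 + 6.766) = 2.302 V.
V_B = V_A × 0.4042 = 0.9306 V.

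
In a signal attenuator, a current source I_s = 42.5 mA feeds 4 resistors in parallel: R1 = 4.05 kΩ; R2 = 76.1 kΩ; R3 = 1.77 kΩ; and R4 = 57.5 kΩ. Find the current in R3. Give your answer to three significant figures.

Conductances: ΣG = 1/4.05 + 1/76.1 + 1/1.77 + 1/57.5 = 0.8424 (1/kΩ).
By the current-divider rule, I = I_s · G_k/ΣG = 42.5 × 0.6707 = 28.50 mA.

I ≈ 28.5 mA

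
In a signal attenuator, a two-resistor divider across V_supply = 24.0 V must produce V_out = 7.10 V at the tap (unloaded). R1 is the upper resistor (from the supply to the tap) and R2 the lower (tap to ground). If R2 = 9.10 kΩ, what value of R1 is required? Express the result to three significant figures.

V_out/V_supply = R2/(R1+R2) = 0.2958.
Rearranging, R1 = R2·(1−k)/k = 9.10 × 2.380 = 21.66 kΩ.

R1 ≈ 21.7 kΩ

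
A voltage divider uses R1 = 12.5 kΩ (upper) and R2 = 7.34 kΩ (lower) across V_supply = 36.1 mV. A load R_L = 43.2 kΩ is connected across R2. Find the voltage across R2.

V_out ≈ 12.1 mV

First combine the lower leg with the load: R2 ‖ R_L = 6.274 kΩ.
Then V_out = V_supply · R2'/(R1 + R2') = 36.1 × 6.274/18.77 = 12.06 mV.
(Unloaded it would be 13.4 mV; the load pulls it down.)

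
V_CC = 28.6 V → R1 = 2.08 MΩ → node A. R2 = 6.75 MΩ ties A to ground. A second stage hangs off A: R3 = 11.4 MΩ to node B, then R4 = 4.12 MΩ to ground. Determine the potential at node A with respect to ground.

V_A ≈ 19.8 V

Looking into the second stage from A: R3 + R4 = 15.52 MΩ appears in parallel with R2.
Effective lower resistance at A: R2 ‖ 15.52 = 4.704 MΩ.
First divider: V_A = V_CC · 4.704/(2.08 + 4.704) = 19.83 V.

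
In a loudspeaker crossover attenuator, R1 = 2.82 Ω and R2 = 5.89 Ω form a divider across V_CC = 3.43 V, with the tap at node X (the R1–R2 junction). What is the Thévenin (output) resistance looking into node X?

Looking into X with the source shorted: R_th = R1·R2/(R1+R2) = 2.820 × 5.89/8.710 = 1.907 Ω.

R_th ≈ 1.91 Ω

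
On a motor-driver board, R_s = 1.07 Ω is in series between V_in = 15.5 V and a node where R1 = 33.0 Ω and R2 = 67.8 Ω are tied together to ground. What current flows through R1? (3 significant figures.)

Combine the parallel branches: R_p = (1/33.0 + 1/67.8)⁻¹ = 22.20 Ω.
Node voltage V_A = V_in · R_p/(R_s + R_p) = 15.5 × 0.9540 = 14.79 V.
I(R1) = V_A / R1 = 14.79/33.0 = 0.4481 A.

I ≈ 0.448 A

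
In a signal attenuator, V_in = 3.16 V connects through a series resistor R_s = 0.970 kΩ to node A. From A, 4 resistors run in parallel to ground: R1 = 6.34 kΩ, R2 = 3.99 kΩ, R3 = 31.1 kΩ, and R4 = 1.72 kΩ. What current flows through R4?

Equivalent of the parallel group: R_p = 0.9786 kΩ.
V_A by voltage divider: V_A = 3.16 × 0.9786/(0.970 + 0.9786) = 1.587 V.
Branch current I = V_A/R4 = 1.587/1.72 = 0.9226 mA.
(Check via current divider: I_total = 1.622 mA; share G_k/ΣG = 0.5689 → same result.)

I ≈ 0.923 mA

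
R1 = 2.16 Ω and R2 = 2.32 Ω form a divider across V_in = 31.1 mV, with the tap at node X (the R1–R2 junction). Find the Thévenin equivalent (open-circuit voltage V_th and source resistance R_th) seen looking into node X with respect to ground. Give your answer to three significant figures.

V_th ≈ 16.1 mV, R_th ≈ 1.12 Ω

Open-circuit (no load on X): V_th = V_in · R2/(R1 + R2) = 31.1 × 2.32/(2.160 + 2.32) = 16.11 mV.
With V_in suppressed (replaced by a short), R_th = R1 ‖ R2 = (2.160 × 2.32)/(2.160 + 2.32) = 1.119 Ω.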